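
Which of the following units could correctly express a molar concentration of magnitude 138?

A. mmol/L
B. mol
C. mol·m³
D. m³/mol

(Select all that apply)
A

molar concentration has SI base units: mol / m^3

Checking each option against mol / m^3:
  A. mmol/L: ✓ matches
  B. mol: ✗ does not match
  C. mol·m³: ✗ does not match
  D. m³/mol: ✗ does not match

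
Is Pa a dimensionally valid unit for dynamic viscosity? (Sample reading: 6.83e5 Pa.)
No

dynamic viscosity has SI base units: kg / (m * s)
Pa does NOT reduce to kg / (m * s); a valid unit for dynamic viscosity would be e.g. Pa·s.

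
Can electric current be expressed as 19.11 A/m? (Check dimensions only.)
No

electric current has SI base units: A
A/m does NOT reduce to A; a valid unit for electric current would be e.g. A.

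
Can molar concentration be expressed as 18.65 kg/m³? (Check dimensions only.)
No

molar concentration has SI base units: mol / m^3
kg/m³ does NOT reduce to mol / m^3; a valid unit for molar concentration would be e.g. mol/m³.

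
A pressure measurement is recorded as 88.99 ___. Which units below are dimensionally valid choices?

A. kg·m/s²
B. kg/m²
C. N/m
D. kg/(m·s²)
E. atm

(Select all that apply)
D, E

pressure has SI base units: kg / (m * s^2)

Checking each option against kg / (m * s^2):
  A. kg·m/s²: ✗ does not match
  B. kg/m²: ✗ does not match
  C. N/m: ✗ does not match
  D. kg/(m·s²): ✓ matches
  E. atm: ✓ matches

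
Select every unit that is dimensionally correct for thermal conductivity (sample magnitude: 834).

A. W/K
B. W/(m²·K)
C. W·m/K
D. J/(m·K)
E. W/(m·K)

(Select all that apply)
E

thermal conductivity has SI base units: kg * m / (s^3 * K)

Checking each option against kg * m / (s^3 * K):
  A. W/K: ✗ does not match
  B. W/(m²·K): ✗ does not match
  C. W·m/K: ✗ does not match
  D. J/(m·K): ✗ does not match
  E. W/(m·K): ✓ matches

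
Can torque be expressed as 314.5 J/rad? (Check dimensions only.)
Yes

torque has SI base units: kg * m^2 / s^2
J/rad reduces to the same SI base units, so it is a valid unit for torque.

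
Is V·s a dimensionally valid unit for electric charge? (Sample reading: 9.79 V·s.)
No

electric charge has SI base units: A * s
V·s does NOT reduce to A * s; a valid unit for electric charge would be e.g. C.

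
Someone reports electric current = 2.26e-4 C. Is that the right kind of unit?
No

electric current has SI base units: A
C does NOT reduce to A; a valid unit for electric current would be e.g. A.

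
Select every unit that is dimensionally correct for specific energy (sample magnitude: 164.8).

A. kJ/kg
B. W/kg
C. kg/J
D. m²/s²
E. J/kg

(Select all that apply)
A, D, E

specific energy has SI base units: m^2 / s^2

Checking each option against m^2 / s^2:
  A. kJ/kg: ✓ matches
  B. W/kg: ✗ does not match
  C. kg/J: ✗ does not match
  D. m²/s²: ✓ matches
  E. J/kg: ✓ matches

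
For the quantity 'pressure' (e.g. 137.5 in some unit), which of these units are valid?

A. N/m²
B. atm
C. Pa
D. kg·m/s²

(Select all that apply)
A, B, C

pressure has SI base units: kg / (m * s^2)

Checking each option against kg / (m * s^2):
  A. N/m²: ✓ matches
  B. atm: ✓ matches
  C. Pa: ✓ matches
  D. kg·m/s²: ✗ does not match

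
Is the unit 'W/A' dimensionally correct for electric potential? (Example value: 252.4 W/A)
Yes

electric potential has SI base units: kg * m^2 / (A * s^3)
W/A reduces to the same SI base units, so it is a valid unit for electric potential.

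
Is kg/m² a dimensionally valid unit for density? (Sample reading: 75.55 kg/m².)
No

density has SI base units: kg / m^3
kg/m² does NOT reduce to kg / m^3; a valid unit for density would be e.g. kg/m³.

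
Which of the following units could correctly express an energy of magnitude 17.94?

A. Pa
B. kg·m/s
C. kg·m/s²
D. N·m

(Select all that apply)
D

energy has SI base units: kg * m^2 / s^2

Checking each option against kg * m^2 / s^2:
  A. Pa: ✗ does not match
  B. kg·m/s: ✗ does not match
  C. kg·m/s²: ✗ does not match
  D. N·m: ✓ matches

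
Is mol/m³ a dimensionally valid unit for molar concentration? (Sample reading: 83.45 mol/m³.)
Yes

molar concentration has SI base units: mol / m^3
mol/m³ reduces to the same SI base units, so it is a valid unit for molar concentration.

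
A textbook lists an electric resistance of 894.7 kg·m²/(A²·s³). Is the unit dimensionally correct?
Yes

electric resistance has SI base units: kg * m^2 / (A^2 * s^3)
kg·m²/(A²·s³) reduces to the same SI base units, so it is a valid unit for electric resistance.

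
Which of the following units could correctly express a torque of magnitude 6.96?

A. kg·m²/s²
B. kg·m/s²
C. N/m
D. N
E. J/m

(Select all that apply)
A

torque has SI base units: kg * m^2 / s^2

Checking each option against kg * m^2 / s^2:
  A. kg·m²/s²: ✓ matches
  B. kg·m/s²: ✗ does not match
  C. N/m: ✗ does not match
  D. N: ✗ does not match
  E. J/m: ✗ does not match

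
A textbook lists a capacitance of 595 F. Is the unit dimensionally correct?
Yes

capacitance has SI base units: A^2 * s^4 / (kg * m^2)
F reduces to the same SI base units, so it is a valid unit for capacitance.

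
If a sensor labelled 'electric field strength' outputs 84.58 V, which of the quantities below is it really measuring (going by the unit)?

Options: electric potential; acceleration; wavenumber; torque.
electric potential

electric field strength should have units dimensionally equivalent to kg * m / (A * s^3) (e.g. V/m).
The given unit 'V' reduces to kg * m^2 / (A * s^3). Of the listed options, that is the dimensionality of electric potential.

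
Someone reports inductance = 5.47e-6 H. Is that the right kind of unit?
Yes

inductance has SI base units: kg * m^2 / (A^2 * s^2)
H reduces to the same SI base units, so it is a valid unit for inductance.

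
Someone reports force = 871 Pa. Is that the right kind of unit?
No

force has SI base units: kg * m / s^2
Pa does NOT reduce to kg * m / s^2; a valid unit for force would be e.g. N.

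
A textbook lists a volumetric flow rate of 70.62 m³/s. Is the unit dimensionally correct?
Yes

volumetric flow rate has SI base units: m^3 / s
m³/s reduces to the same SI base units, so it is a valid unit for volumetric flow rate.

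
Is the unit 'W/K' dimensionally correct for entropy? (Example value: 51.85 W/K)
No

entropy has SI base units: kg * m^2 / (s^2 * K)
W/K does NOT reduce to kg * m^2 / (s^2 * K); a valid unit for entropy would be e.g. J/K.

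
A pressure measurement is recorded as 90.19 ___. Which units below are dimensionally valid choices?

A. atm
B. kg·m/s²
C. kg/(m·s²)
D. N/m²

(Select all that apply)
A, C, D

pressure has SI base units: kg / (m * s^2)

Checking each option against kg / (m * s^2):
  A. atm: ✓ matches
  B. kg·m/s²: ✗ does not match
  C. kg/(m·s²): ✓ matches
  D. N/m²: ✓ matches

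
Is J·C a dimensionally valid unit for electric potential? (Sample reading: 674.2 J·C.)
No

electric potential has SI base units: kg * m^2 / (A * s^3)
J·C does NOT reduce to kg * m^2 / (A * s^3); a valid unit for electric potential would be e.g. V.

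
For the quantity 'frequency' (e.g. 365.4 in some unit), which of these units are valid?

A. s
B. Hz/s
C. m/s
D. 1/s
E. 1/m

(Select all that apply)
D

frequency has SI base units: 1 / s

Checking each option against 1 / s:
  A. s: ✗ does not match
  B. Hz/s: ✗ does not match
  C. m/s: ✗ does not match
  D. 1/s: ✓ matches
  E. 1/m: ✗ does not match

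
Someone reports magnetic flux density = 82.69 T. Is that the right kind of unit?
Yes

magnetic flux density has SI base units: kg / (A * s^2)
T reduces to the same SI base units, so it is a valid unit for magnetic flux density.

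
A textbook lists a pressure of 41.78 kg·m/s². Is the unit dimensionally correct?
No

pressure has SI base units: kg / (m * s^2)
kg·m/s² does NOT reduce to kg / (m * s^2); a valid unit for pressure would be e.g. Pa.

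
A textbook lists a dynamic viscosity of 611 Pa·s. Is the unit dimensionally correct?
Yes

dynamic viscosity has SI base units: kg / (m * s)
Pa·s reduces to the same SI base units, so it is a valid unit for dynamic viscosity.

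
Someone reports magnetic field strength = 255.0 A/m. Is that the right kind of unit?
Yes

magnetic field strength has SI base units: A / m
A/m reduces to the same SI base units, so it is a valid unit for magnetic field strength.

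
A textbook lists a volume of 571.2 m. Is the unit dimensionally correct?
No

volume has SI base units: m^3
m does NOT reduce to m^3; a valid unit for volume would be e.g. m³.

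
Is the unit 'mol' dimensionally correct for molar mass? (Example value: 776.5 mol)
No

molar mass has SI base units: kg / mol
mol does NOT reduce to kg / mol; a valid unit for molar mass would be e.g. kg/mol.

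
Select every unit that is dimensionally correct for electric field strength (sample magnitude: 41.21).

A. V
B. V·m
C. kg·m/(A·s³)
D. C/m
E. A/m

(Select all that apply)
C

electric field strength has SI base units: kg * m / (A * s^3)

Checking each option against kg * m / (A * s^3):
  A. V: ✗ does not match
  B. V·m: ✗ does not match
  C. kg·m/(A·s³): ✓ matches
  D. C/m: ✗ does not match
  E. A/m: ✗ does not match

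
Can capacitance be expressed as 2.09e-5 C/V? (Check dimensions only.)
Yes

capacitance has SI base units: A^2 * s^4 / (kg * m^2)
C/V reduces to the same SI base units, so it is a valid unit for capacitance.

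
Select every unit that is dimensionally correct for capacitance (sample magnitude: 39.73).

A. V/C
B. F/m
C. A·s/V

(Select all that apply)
C

capacitance has SI base units: A^2 * s^4 / (kg * m^2)

Checking each option against A^2 * s^4 / (kg * m^2):
  A. V/C: ✗ does not match
  B. F/m: ✗ does not match
  C. A·s/V: ✓ matches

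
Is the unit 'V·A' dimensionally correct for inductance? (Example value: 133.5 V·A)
No

inductance has SI base units: kg * m^2 / (A^2 * s^2)
V·A does NOT reduce to kg * m^2 / (A^2 * s^2); a valid unit for inductance would be e.g. H.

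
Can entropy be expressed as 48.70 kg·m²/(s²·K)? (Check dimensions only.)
Yes

entropy has SI base units: kg * m^2 / (s^2 * K)
kg·m²/(s²·K) reduces to the same SI base units, so it is a valid unit for entropy.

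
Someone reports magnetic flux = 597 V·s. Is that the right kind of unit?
Yes

magnetic flux has SI base units: kg * m^2 / (A * s^2)
V·s reduces to the same SI base units, so it is a valid unit for magnetic flux.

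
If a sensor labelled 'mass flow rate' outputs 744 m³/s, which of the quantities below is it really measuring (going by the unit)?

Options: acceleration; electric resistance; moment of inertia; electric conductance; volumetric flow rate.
volumetric flow rate

mass flow rate should have units dimensionally equivalent to kg / s (e.g. kg/s).
The given unit 'm³/s' reduces to m^3 / s. Of the listed options, that is the dimensionality of volumetric flow rate.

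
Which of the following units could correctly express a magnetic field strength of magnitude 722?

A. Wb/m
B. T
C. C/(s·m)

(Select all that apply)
C

magnetic field strength has SI base units: A / m

Checking each option against A / m:
  A. Wb/m: ✗ does not match
  B. T: ✗ does not match
  C. C/(s·m): ✓ matches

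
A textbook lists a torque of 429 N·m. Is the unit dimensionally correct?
Yes

torque has SI base units: kg * m^2 / s^2
N·m reduces to the same SI base units, so it is a valid unit for torque.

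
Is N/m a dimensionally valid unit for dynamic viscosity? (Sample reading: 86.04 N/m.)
No

dynamic viscosity has SI base units: kg / (m * s)
N/m does NOT reduce to kg / (m * s); a valid unit for dynamic viscosity would be e.g. Pa·s.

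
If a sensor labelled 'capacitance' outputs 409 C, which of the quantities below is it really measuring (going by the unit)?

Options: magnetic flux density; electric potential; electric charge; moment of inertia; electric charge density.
electric charge

capacitance should have units dimensionally equivalent to A^2 * s^4 / (kg * m^2) (e.g. F).
The given unit 'C' reduces to A * s. Of the listed options, that is the dimensionality of electric charge.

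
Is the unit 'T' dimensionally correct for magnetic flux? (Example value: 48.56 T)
No

magnetic flux has SI base units: kg * m^2 / (A * s^2)
T does NOT reduce to kg * m^2 / (A * s^2); a valid unit for magnetic flux would be e.g. Wb.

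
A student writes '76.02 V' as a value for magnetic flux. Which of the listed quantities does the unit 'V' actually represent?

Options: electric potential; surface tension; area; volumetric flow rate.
electric potential

magnetic flux should have units dimensionally equivalent to kg * m^2 / (A * s^2) (e.g. Wb).
The given unit 'V' reduces to kg * m^2 / (A * s^3). Of the listed options, that is the dimensionality of electric potential.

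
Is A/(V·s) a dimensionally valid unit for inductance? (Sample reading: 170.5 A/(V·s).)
No

inductance has SI base units: kg * m^2 / (A^2 * s^2)
A/(V·s) does NOT reduce to kg * m^2 / (A^2 * s^2); a valid unit for inductance would be e.g. H.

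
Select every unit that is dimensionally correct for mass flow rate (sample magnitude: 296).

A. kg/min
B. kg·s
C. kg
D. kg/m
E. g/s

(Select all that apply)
A, E

mass flow rate has SI base units: kg / s

Checking each option against kg / s:
  A. kg/min: ✓ matches
  B. kg·s: ✗ does not match
  C. kg: ✗ does not match
  D. kg/m: ✗ does not match
  E. g/s: ✓ matches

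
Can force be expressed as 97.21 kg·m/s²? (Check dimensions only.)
Yes

force has SI base units: kg * m / s^2
kg·m/s² reduces to the same SI base units, so it is a valid unit for force.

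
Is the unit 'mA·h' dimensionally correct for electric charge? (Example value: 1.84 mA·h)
Yes

electric charge has SI base units: A * s
mA·h reduces to the same SI base units, so it is a valid unit for electric charge.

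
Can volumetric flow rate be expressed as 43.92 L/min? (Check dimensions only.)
Yes

volumetric flow rate has SI base units: m^3 / s
L/min reduces to the same SI base units, so it is a valid unit for volumetric flow rate.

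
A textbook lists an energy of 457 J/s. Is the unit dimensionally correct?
No

energy has SI base units: kg * m^2 / s^2
J/s does NOT reduce to kg * m^2 / s^2; a valid unit for energy would be e.g. J.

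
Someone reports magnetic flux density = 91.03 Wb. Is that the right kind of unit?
No

magnetic flux density has SI base units: kg / (A * s^2)
Wb does NOT reduce to kg / (A * s^2); a valid unit for magnetic flux density would be e.g. T.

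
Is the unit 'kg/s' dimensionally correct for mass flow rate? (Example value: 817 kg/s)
Yes

mass flow rate has SI base units: kg / s
kg/s reduces to the same SI base units, so it is a valid unit for mass flow rate.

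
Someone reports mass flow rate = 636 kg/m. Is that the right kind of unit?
No

mass flow rate has SI base units: kg / s
kg/m does NOT reduce to kg / s; a valid unit for mass flow rate would be e.g. kg/s.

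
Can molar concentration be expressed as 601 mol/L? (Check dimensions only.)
Yes

molar concentration has SI base units: mol / m^3
mol/L reduces to the same SI base units, so it is a valid unit for molar concentration.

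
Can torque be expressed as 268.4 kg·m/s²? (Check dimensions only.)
No

torque has SI base units: kg * m^2 / s^2
kg·m/s² does NOT reduce to kg * m^2 / s^2; a valid unit for torque would be e.g. N·m.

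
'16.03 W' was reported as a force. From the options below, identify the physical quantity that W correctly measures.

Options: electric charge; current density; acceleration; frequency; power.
power

force should have units dimensionally equivalent to kg * m / s^2 (e.g. N).
The given unit 'W' reduces to kg * m^2 / s^3. Of the listed options, that is the dimensionality of power.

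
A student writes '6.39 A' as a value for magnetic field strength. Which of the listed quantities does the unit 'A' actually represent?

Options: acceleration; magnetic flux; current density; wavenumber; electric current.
electric current

magnetic field strength should have units dimensionally equivalent to A / m (e.g. A/m).
The given unit 'A' reduces to A. Of the listed options, that is the dimensionality of electric current.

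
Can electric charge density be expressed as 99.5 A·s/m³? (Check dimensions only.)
Yes

electric charge density has SI base units: A * s / m^3
A·s/m³ reduces to the same SI base units, so it is a valid unit for electric charge density.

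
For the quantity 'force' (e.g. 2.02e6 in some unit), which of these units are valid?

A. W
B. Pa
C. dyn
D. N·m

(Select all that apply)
C

force has SI base units: kg * m / s^2

Checking each option against kg * m / s^2:
  A. W: ✗ does not match
  B. Pa: ✗ does not match
  C. dyn: ✓ matches
  D. N·m: ✗ does not match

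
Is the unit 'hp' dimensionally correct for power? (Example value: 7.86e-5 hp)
Yes

power has SI base units: kg * m^2 / s^3
hp reduces to the same SI base units, so it is a valid unit for power.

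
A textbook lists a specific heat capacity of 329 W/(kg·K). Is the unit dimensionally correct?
No

specific heat capacity has SI base units: m^2 / (s^2 * K)
W/(kg·K) does NOT reduce to m^2 / (s^2 * K); a valid unit for specific heat capacity would be e.g. J/(kg·K).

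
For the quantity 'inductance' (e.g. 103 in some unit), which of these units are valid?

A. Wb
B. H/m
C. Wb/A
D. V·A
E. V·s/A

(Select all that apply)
C, E

inductance has SI base units: kg * m^2 / (A^2 * s^2)

Checking each option against kg * m^2 / (A^2 * s^2):
  A. Wb: ✗ does not match
  B. H/m: ✗ does not match
  C. Wb/A: ✓ matches
  D. V·A: ✗ does not match
  E. V·s/A: ✓ matches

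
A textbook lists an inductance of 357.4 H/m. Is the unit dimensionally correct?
No

inductance has SI base units: kg * m^2 / (A^2 * s^2)
H/m does NOT reduce to kg * m^2 / (A^2 * s^2); a valid unit for inductance would be e.g. H.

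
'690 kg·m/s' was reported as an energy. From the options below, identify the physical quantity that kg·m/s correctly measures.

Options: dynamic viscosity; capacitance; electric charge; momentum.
momentum

energy should have units dimensionally equivalent to kg * m^2 / s^2 (e.g. J).
The given unit 'kg·m/s' reduces to kg * m / s. Of the listed options, that is the dimensionality of momentum.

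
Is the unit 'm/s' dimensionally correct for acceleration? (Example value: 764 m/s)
No

acceleration has SI base units: m / s^2
m/s does NOT reduce to m / s^2; a valid unit for acceleration would be e.g. m/s².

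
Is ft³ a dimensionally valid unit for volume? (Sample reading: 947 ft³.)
Yes

volume has SI base units: m^3
ft³ reduces to the same SI base units, so it is a valid unit for volume.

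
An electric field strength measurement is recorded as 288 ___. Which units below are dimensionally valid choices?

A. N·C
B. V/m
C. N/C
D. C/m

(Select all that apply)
B, C

electric field strength has SI base units: kg * m / (A * s^3)

Checking each option against kg * m / (A * s^3):
  A. N·C: ✗ does not match
  B. V/m: ✓ matches
  C. N/C: ✓ matches
  D. C/m: ✗ does not match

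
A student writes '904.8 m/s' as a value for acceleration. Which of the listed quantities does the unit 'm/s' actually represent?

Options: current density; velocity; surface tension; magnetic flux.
velocity

acceleration should have units dimensionally equivalent to m / s^2 (e.g. m/s²).
The given unit 'm/s' reduces to m / s. Of the listed options, that is the dimensionality of velocity.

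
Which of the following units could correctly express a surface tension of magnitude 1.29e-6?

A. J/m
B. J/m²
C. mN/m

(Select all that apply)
B, C

surface tension has SI base units: kg / s^2

Checking each option against kg / s^2:
  A. J/m: ✗ does not match
  B. J/m²: ✓ matches
  C. mN/m: ✓ matches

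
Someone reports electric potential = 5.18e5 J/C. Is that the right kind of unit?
Yes

electric potential has SI base units: kg * m^2 / (A * s^3)
J/C reduces to the same SI base units, so it is a valid unit for electric potential.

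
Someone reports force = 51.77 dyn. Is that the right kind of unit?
Yes

force has SI base units: kg * m / s^2
dyn reduces to the same SI base units, so it is a valid unit for force.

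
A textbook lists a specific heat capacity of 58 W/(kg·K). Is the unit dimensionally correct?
No

specific heat capacity has SI base units: m^2 / (s^2 * K)
W/(kg·K) does NOT reduce to m^2 / (s^2 * K); a valid unit for specific heat capacity would be e.g. J/(kg·K).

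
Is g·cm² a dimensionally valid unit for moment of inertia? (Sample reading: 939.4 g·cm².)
Yes

moment of inertia has SI base units: kg * m^2
g·cm² reduces to the same SI base units, so it is a valid unit for moment of inertia.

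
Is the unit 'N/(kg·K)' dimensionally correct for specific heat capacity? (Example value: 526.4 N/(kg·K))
No

specific heat capacity has SI base units: m^2 / (s^2 * K)
N/(kg·K) does NOT reduce to m^2 / (s^2 * K); a valid unit for specific heat capacity would be e.g. J/(kg·K).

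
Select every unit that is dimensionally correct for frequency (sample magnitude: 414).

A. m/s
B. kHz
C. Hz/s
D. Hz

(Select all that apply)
B, D

frequency has SI base units: 1 / s

Checking each option against 1 / s:
  A. m/s: ✗ does not match
  B. kHz: ✓ matches
  C. Hz/s: ✗ does not match
  D. Hz: ✓ matches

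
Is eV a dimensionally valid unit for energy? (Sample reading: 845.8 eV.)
Yes

energy has SI base units: kg * m^2 / s^2
eV reduces to the same SI base units, so it is a valid unit for energy.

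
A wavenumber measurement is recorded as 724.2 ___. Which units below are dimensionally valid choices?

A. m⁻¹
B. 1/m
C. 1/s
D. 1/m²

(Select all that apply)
A, B

wavenumber has SI base units: 1 / m

Checking each option against 1 / m:
  A. m⁻¹: ✓ matches
  B. 1/m: ✓ matches
  C. 1/s: ✗ does not match
  D. 1/m²: ✗ does not match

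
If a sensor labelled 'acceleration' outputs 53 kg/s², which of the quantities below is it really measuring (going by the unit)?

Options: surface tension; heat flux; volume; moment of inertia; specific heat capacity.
surface tension

acceleration should have units dimensionally equivalent to m / s^2 (e.g. m/s²).
The given unit 'kg/s²' reduces to kg / s^2. Of the listed options, that is the dimensionality of surface tension.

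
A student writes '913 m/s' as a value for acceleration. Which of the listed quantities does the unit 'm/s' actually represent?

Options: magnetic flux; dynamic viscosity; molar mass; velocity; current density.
velocity

acceleration should have units dimensionally equivalent to m / s^2 (e.g. m/s²).
The given unit 'm/s' reduces to m / s. Of the listed options, that is the dimensionality of velocity.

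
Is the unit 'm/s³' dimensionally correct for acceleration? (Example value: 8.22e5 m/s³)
No

acceleration has SI base units: m / s^2
m/s³ does NOT reduce to m / s^2; a valid unit for acceleration would be e.g. m/s².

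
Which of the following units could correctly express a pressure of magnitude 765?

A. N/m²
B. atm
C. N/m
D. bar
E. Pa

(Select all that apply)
A, B, D, E

pressure has SI base units: kg / (m * s^2)

Checking each option against kg / (m * s^2):
  A. N/m²: ✓ matches
  B. atm: ✓ matches
  C. N/m: ✗ does not match
  D. bar: ✓ matches
  E. Pa: ✓ matches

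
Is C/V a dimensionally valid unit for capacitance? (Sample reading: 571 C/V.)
Yes

capacitance has SI base units: A^2 * s^4 / (kg * m^2)
C/V reduces to the same SI base units, so it is a valid unit for capacitance.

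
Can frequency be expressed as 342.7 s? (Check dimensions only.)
No

frequency has SI base units: 1 / s
s does NOT reduce to 1 / s; a valid unit for frequency would be e.g. Hz.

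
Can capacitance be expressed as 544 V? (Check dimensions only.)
No

capacitance has SI base units: A^2 * s^4 / (kg * m^2)
V does NOT reduce to A^2 * s^4 / (kg * m^2); a valid unit for capacitance would be e.g. F.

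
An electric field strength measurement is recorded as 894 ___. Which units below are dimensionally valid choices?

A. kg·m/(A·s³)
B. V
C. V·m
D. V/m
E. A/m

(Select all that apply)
A, D

electric field strength has SI base units: kg * m / (A * s^3)

Checking each option against kg * m / (A * s^3):
  A. kg·m/(A·s³): ✓ matches
  B. V: ✗ does not match
  C. V·m: ✗ does not match
  D. V/m: ✓ matches
  E. A/m: ✗ does not match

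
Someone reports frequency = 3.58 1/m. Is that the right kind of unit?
No

frequency has SI base units: 1 / s
1/m does NOT reduce to 1 / s; a valid unit for frequency would be e.g. Hz.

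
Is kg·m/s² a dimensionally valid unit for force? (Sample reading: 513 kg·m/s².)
Yes

force has SI base units: kg * m / s^2
kg·m/s² reduces to the same SI base units, so it is a valid unit for force.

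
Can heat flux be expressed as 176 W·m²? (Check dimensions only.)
No

heat flux has SI base units: kg / s^3
W·m² does NOT reduce to kg / s^3; a valid unit for heat flux would be e.g. W/m².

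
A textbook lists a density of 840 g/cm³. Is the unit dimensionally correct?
Yes

density has SI base units: kg / m^3
g/cm³ reduces to the same SI base units, so it is a valid unit for density.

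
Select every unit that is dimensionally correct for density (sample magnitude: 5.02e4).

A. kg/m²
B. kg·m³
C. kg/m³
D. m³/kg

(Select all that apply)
C

density has SI base units: kg / m^3

Checking each option against kg / m^3:
  A. kg/m²: ✗ does not match
  B. kg·m³: ✗ does not match
  C. kg/m³: ✓ matches
  D. m³/kg: ✗ does not match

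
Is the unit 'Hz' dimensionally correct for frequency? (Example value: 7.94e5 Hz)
Yes

frequency has SI base units: 1 / s
Hz reduces to the same SI base units, so it is a valid unit for frequency.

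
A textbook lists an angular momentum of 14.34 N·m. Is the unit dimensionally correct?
No

angular momentum has SI base units: kg * m^2 / s
N·m does NOT reduce to kg * m^2 / s; a valid unit for angular momentum would be e.g. kg·m²/s.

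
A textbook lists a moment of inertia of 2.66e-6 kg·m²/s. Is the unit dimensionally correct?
No

moment of inertia has SI base units: kg * m^2
kg·m²/s does NOT reduce to kg * m^2; a valid unit for moment of inertia would be e.g. kg·m².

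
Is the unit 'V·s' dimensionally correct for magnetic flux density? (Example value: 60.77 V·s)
No

magnetic flux density has SI base units: kg / (A * s^2)
V·s does NOT reduce to kg / (A * s^2); a valid unit for magnetic flux density would be e.g. T.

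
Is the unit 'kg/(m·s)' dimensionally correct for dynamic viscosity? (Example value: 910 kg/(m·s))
Yes

dynamic viscosity has SI base units: kg / (m * s)
kg/(m·s) reduces to the same SI base units, so it is a valid unit for dynamic viscosity.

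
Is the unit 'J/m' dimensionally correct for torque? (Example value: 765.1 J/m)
No

torque has SI base units: kg * m^2 / s^2
J/m does NOT reduce to kg * m^2 / s^2; a valid unit for torque would be e.g. N·m.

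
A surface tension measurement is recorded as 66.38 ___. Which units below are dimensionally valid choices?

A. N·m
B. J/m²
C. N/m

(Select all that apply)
B, C

surface tension has SI base units: kg / s^2

Checking each option against kg / s^2:
  A. N·m: ✗ does not match
  B. J/m²: ✓ matches
  C. N/m: ✓ matches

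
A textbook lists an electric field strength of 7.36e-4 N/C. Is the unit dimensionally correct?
Yes

electric field strength has SI base units: kg * m / (A * s^3)
N/C reduces to the same SI base units, so it is a valid unit for electric field strength.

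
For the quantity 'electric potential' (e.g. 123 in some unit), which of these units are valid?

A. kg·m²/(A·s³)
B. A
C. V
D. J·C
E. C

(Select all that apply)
A, C

electric potential has SI base units: kg * m^2 / (A * s^3)

Checking each option against kg * m^2 / (A * s^3):
  A. kg·m²/(A·s³): ✓ matches
  B. A: ✗ does not match
  C. V: ✓ matches
  D. J·C: ✗ does not match
  E. C: ✗ does not match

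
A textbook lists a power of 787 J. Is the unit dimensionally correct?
No

power has SI base units: kg * m^2 / s^3
J does NOT reduce to kg * m^2 / s^3; a valid unit for power would be e.g. W.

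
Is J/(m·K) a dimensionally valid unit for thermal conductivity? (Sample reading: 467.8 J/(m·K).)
No

thermal conductivity has SI base units: kg * m / (s^3 * K)
J/(m·K) does NOT reduce to kg * m / (s^3 * K); a valid unit for thermal conductivity would be e.g. W/(m·K).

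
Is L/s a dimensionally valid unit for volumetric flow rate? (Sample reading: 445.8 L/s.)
Yes

volumetric flow rate has SI base units: m^3 / s
L/s reduces to the same SI base units, so it is a valid unit for volumetric flow rate.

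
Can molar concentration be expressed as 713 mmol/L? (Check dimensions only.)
Yes

molar concentration has SI base units: mol / m^3
mmol/L reduces to the same SI base units, so it is a valid unit for molar concentration.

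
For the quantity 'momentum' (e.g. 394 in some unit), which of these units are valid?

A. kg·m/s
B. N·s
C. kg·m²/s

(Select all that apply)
A, B

momentum has SI base units: kg * m / s

Checking each option against kg * m / s:
  A. kg·m/s: ✓ matches
  B. N·s: ✓ matches
  C. kg·m²/s: ✗ does not match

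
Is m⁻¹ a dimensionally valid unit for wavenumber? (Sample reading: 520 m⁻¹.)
Yes

wavenumber has SI base units: 1 / m
m⁻¹ reduces to the same SI base units, so it is a valid unit for wavenumber.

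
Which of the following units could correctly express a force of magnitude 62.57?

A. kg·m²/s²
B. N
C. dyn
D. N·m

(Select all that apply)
B, C

force has SI base units: kg * m / s^2

Checking each option against kg * m / s^2:
  A. kg·m²/s²: ✗ does not match
  B. N: ✓ matches
  C. dyn: ✓ matches
  D. N·m: ✗ does not match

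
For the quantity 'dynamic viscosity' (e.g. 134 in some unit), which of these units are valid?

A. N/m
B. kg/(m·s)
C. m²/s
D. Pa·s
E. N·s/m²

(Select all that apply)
B, D, E

dynamic viscosity has SI base units: kg / (m * s)

Checking each option against kg / (m * s):
  A. N/m: ✗ does not match
  B. kg/(m·s): ✓ matches
  C. m²/s: ✗ does not match
  D. Pa·s: ✓ matches
  E. N·s/m²: ✓ matches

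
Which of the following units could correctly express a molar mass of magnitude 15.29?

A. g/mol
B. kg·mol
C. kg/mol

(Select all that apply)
A, C

molar mass has SI base units: kg / mol

Checking each option against kg / mol:
  A. g/mol: ✓ matches
  B. kg·mol: ✗ does not match
  C. kg/mol: ✓ matches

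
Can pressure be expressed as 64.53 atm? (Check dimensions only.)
Yes

pressure has SI base units: kg / (m * s^2)
atm reduces to the same SI base units, so it is a valid unit for pressure.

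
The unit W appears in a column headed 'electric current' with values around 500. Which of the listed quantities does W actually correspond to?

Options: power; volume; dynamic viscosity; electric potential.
power

electric current should have units dimensionally equivalent to A (e.g. A).
The given unit 'W' reduces to kg * m^2 / s^3. Of the listed options, that is the dimensionality of power.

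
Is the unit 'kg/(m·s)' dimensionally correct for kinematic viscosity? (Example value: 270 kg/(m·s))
No

kinematic viscosity has SI base units: m^2 / s
kg/(m·s) does NOT reduce to m^2 / s; a valid unit for kinematic viscosity would be e.g. m²/s.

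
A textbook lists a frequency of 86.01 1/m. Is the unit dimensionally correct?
No

frequency has SI base units: 1 / s
1/m does NOT reduce to 1 / s; a valid unit for frequency would be e.g. Hz.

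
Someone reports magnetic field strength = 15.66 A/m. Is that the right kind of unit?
Yes

magnetic field strength has SI base units: A / m
A/m reduces to the same SI base units, so it is a valid unit for magnetic field strength.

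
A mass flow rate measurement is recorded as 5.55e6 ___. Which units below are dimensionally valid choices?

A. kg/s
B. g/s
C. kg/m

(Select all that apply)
A, B

mass flow rate has SI base units: kg / s

Checking each option against kg / s:
  A. kg/s: ✓ matches
  B. g/s: ✓ matches
  C. kg/m: ✗ does not match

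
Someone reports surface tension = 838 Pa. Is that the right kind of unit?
No

surface tension has SI base units: kg / s^2
Pa does NOT reduce to kg / s^2; a valid unit for surface tension would be e.g. N/m.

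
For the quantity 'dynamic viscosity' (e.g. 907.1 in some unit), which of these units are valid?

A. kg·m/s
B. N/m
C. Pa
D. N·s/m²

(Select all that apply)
D

dynamic viscosity has SI base units: kg / (m * s)

Checking each option against kg / (m * s):
  A. kg·m/s: ✗ does not match
  B. N/m: ✗ does not match
  C. Pa: ✗ does not match
  D. N·s/m²: ✓ matches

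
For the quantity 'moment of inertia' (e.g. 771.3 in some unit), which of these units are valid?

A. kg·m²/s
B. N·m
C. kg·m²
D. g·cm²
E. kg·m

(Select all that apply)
C, D

moment of inertia has SI base units: kg * m^2

Checking each option against kg * m^2:
  A. kg·m²/s: ✗ does not match
  B. N·m: ✗ does not match
  C. kg·m²: ✓ matches
  D. g·cm²: ✓ matches
  E. kg·m: ✗ does not match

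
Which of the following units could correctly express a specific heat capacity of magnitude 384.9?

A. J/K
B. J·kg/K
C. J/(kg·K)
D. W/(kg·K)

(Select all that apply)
C

specific heat capacity has SI base units: m^2 / (s^2 * K)

Checking each option against m^2 / (s^2 * K):
  A. J/K: ✗ does not match
  B. J·kg/K: ✗ does not match
  C. J/(kg·K): ✓ matches
  D. W/(kg·K): ✗ does not match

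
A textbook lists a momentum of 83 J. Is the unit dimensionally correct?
No

momentum has SI base units: kg * m / s
J does NOT reduce to kg * m / s; a valid unit for momentum would be e.g. kg·m/s.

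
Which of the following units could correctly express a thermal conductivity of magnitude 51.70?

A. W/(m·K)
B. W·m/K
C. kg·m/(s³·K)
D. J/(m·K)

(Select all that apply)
A, C

thermal conductivity has SI base units: kg * m / (s^3 * K)

Checking each option against kg * m / (s^3 * K):
  A. W/(m·K): ✓ matches
  B. W·m/K: ✗ does not match
  C. kg·m/(s³·K): ✓ matches
  D. J/(m·K): ✗ does not match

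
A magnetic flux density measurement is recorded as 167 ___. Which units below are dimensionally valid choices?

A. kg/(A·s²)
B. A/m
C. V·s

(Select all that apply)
A

magnetic flux density has SI base units: kg / (A * s^2)

Checking each option against kg / (A * s^2):
  A. kg/(A·s²): ✓ matches
  B. A/m: ✗ does not match
  C. V·s: ✗ does not match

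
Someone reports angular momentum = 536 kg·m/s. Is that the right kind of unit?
No

angular momentum has SI base units: kg * m^2 / s
kg·m/s does NOT reduce to kg * m^2 / s; a valid unit for angular momentum would be e.g. kg·m²/s.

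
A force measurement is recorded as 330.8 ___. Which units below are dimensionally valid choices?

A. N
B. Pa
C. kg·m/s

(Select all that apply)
A

force has SI base units: kg * m / s^2

Checking each option against kg * m / s^2:
  A. N: ✓ matches
  B. Pa: ✗ does not match
  C. kg·m/s: ✗ does not match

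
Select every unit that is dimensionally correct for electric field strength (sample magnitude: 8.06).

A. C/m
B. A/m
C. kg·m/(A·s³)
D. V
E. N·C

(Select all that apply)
C

electric field strength has SI base units: kg * m / (A * s^3)

Checking each option against kg * m / (A * s^3):
  A. C/m: ✗ does not match
  B. A/m: ✗ does not match
  C. kg·m/(A·s³): ✓ matches
  D. V: ✗ does not match
  E. N·C: ✗ does not match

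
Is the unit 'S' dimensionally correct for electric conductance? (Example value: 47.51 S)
Yes

electric conductance has SI base units: A^2 * s^3 / (kg * m^2)
S reduces to the same SI base units, so it is a valid unit for electric conductance.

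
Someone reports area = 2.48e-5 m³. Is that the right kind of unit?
No

area has SI base units: m^2
m³ does NOT reduce to m^2; a valid unit for area would be e.g. m².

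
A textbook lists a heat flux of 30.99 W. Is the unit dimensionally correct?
No

heat flux has SI base units: kg / s^3
W does NOT reduce to kg / s^3; a valid unit for heat flux would be e.g. W/m².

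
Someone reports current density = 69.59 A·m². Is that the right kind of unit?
No

current density has SI base units: A / m^2
A·m² does NOT reduce to A / m^2; a valid unit for current density would be e.g. A/m².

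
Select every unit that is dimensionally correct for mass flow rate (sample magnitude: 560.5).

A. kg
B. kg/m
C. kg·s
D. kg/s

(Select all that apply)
D

mass flow rate has SI base units: kg / s

Checking each option against kg / s:
  A. kg: ✗ does not match
  B. kg/m: ✗ does not match
  C. kg·s: ✗ does not match
  D. kg/s: ✓ matches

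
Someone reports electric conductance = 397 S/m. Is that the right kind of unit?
No

electric conductance has SI base units: A^2 * s^3 / (kg * m^2)
S/m does NOT reduce to A^2 * s^3 / (kg * m^2); a valid unit for electric conductance would be e.g. S.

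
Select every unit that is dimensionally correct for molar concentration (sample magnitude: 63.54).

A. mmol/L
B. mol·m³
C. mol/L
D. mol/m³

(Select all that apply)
A, C, D

molar concentration has SI base units: mol / m^3

Checking each option against mol / m^3:
  A. mmol/L: ✓ matches
  B. mol·m³: ✗ does not match
  C. mol/L: ✓ matches
  D. mol/m³: ✓ matches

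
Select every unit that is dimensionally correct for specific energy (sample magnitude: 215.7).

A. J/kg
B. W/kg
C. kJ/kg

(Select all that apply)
A, C

specific energy has SI base units: m^2 / s^2

Checking each option against m^2 / s^2:
  A. J/kg: ✓ matches
  B. W/kg: ✗ does not match
  C. kJ/kg: ✓ matches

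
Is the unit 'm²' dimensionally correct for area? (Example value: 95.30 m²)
Yes

area has SI base units: m^2
m² reduces to the same SI base units, so it is a valid unit for area.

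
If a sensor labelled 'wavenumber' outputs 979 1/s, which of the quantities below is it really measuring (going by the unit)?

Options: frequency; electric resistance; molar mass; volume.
frequency

wavenumber should have units dimensionally equivalent to 1 / m (e.g. 1/m).
The given unit '1/s' reduces to 1 / s. Of the listed options, that is the dimensionality of frequency.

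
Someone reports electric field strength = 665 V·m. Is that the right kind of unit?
No

electric field strength has SI base units: kg * m / (A * s^3)
V·m does NOT reduce to kg * m / (A * s^3); a valid unit for electric field strength would be e.g. V/m.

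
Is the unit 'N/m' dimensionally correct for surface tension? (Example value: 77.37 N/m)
Yes

surface tension has SI base units: kg / s^2
N/m reduces to the same SI base units, so it is a valid unit for surface tension.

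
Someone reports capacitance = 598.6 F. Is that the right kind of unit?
Yes

capacitance has SI base units: A^2 * s^4 / (kg * m^2)
F reduces to the same SI base units, so it is a valid unit for capacitance.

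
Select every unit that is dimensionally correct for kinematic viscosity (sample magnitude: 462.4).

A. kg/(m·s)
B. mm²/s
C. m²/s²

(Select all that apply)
B

kinematic viscosity has SI base units: m^2 / s

Checking each option against m^2 / s:
  A. kg/(m·s): ✗ does not match
  B. mm²/s: ✓ matches
  C. m²/s²: ✗ does not match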